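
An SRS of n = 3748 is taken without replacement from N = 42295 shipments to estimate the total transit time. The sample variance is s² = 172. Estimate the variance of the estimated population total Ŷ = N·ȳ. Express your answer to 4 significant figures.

7.482 × 10^7

Var(Ŷ) = N²·Var(ȳ) = N²·(1 − n/N)·s²/n.
f = 3748/42295 = 0.08861568; Var(ȳ) = 0.91138432·172/3748 = 0.041824467.
Var(Ŷ) = 42295² · 0.041824467 = 7.481841 × 10^7.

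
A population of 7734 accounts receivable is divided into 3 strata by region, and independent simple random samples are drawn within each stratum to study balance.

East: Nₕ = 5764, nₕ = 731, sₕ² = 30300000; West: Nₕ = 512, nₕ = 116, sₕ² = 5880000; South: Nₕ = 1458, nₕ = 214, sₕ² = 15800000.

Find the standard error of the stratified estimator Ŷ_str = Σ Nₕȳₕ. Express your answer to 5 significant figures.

1.1605 × 10^6

Var(Ŷ_str) = Σₕ Nₕ²(1 − fₕ)sₕ²/nₕ.
East: 5764²·(1 − 731/5764)·30300000/731 = 1.2024753 × 10^12.
West: 512²·(1 − 116/512)·5880000/116 = 1.0277429 × 10^10.
South: 1458²·(1 − 214/1458)·15800000/214 = 1.3391253 × 10^11.
Sum = 1.3466653 × 10^12.
SE = √(1.3466653 × 10^12) = 1.1605 × 10^6.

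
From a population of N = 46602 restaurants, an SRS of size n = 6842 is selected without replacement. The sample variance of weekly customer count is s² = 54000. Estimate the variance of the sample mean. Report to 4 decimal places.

6.7337

Under SRS without replacement, Var(ȳ) = (1 − f)·s²/n with f = n/N = 6842/46602 = 0.14681773.
Var(ȳ) = (1 − 0.14681773)·54000/6842 = 0.85318227·7.8924291 = 6.7336806.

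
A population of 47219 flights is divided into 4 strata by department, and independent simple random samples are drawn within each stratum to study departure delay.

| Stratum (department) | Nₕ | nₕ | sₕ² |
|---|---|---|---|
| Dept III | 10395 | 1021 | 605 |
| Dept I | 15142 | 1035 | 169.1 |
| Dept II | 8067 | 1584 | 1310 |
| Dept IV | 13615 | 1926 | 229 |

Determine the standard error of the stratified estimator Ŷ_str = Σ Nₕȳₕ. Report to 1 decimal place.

Var(Ŷ_str) = Σₕ Nₕ²(1 − fₕ)sₕ²/nₕ.
Dept III: 10395²·(1 − 1021/10395)·605/1021 = 5.7740305 × 10^7.
Dept I: 15142²·(1 − 1035/15142)·169.1/1035 = 3.4899658 × 10^7.
Dept II: 8067²·(1 − 1584/8067)·1310/1584 = 4.3251801 × 10^7.
Dept IV: 13615²·(1 − 1926/13615)·229/1926 = 1.8922312 × 10^7.
Sum = 1.5481408 × 10^8.
SE = √(1.5481408 × 10^8) = 12442.4.

12442.4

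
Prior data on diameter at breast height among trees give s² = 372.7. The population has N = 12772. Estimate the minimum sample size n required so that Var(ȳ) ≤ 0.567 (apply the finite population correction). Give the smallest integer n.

Without fpc, n₀ = s²/D = 372.7/0.567 = 657.3192.
With fpc, (1 − n/N)·s²/n ≤ D requires n ≥ n₀/(1 + n₀/N) = 657.3192/(1 + 657.3192/12772) = 625.1457.
Rounding up, n = 626.

626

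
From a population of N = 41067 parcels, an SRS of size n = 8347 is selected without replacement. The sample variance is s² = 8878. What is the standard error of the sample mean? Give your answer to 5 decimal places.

0.92056

Under SRS without replacement, Var(ȳ) = (1 − f)·s²/n with f = n/N = 8347/41067 = 0.20325322.
Var(ȳ) = (1 − 0.20325322)·8878/8347 = 0.79674678·1.0636157 = 0.84743236.
SE(ȳ) = √(0.84743236) = 0.92056.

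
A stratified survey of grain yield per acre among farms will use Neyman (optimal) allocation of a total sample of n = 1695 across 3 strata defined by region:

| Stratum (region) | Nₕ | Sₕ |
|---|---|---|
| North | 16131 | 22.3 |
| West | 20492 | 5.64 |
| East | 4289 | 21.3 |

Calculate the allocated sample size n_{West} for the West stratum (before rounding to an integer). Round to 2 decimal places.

345.71

Neyman allocation: nₕ = n·NₕSₕ / Σⱼ NⱼSⱼ.
Σ NⱼSⱼ = 16131·22.3 + 20492·5.64 + 4289·21.3 = 566651.88.
n_{West} = 1695·20492·5.64 / 566651.88 = 345.71.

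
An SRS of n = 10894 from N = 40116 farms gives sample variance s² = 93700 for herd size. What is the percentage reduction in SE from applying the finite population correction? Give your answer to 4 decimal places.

f = n/N = 10894/40116 = 0.27156247.
SE_no-fpc = √(s²/n) = 2.9327572; SE_fpc = √((1−f)s²/n) = 2.5030658.
Ratio = √(1−f) = 0.85348552. Reduction = 100·(1 − 0.85348552) = 14.6514%.

14.6514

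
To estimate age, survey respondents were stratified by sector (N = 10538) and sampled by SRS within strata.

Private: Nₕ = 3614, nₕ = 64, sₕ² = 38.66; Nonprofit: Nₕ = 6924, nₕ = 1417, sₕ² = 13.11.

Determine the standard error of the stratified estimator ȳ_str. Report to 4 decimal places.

0.2701

Var(ȳ_str) = Σₕ Wₕ²(1 − fₕ)sₕ²/nₕ with Wₕ = Nₕ/N, N = 10538.
Private: Wₕ = 0.34294933; term = 0.34294933²·(1 − 0.01770891)·38.66/64 = 0.069788199.
Nonprofit: Wₕ = 0.65705067; term = 0.65705067²·(1 − 0.20465049)·13.11/1417 = 0.0031767906.
Sum = 0.07296499.
SE = √(0.07296499) = 0.2701.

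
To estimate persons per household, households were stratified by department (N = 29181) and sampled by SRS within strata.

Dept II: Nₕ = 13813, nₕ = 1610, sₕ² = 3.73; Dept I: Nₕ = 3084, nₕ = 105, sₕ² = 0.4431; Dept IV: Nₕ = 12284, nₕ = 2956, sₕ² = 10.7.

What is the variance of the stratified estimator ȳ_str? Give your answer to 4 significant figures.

Var(ȳ_str) = Σₕ Wₕ²(1 − fₕ)sₕ²/nₕ with Wₕ = Nₕ/N, N = 29181.
Dept II: Wₕ = 0.47335595; term = 0.47335595²·(1 − 0.11655687)·3.73/1610 = 4.5860337 × 10^-4.
Dept I: Wₕ = 0.10568521; term = 0.10568521²·(1 − 0.03404669)·0.4431/105 = 4.552993 × 10^-5.
Dept IV: Wₕ = 0.42095884; term = 0.42095884²·(1 − 0.24063823)·10.7/2956 = 4.8708791 × 10^-4.
Sum = 9.9122121 × 10^-4.

9.912 × 10^-4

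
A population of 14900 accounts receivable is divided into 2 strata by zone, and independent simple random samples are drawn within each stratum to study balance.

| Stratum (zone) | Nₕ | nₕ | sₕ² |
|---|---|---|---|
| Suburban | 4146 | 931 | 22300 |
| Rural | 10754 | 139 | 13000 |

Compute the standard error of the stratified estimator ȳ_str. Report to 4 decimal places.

7.0376

Var(ȳ_str) = Σₕ Wₕ²(1 − fₕ)sₕ²/nₕ with Wₕ = Nₕ/N, N = 14900.
Suburban: Wₕ = 0.27825503; term = 0.27825503²·(1 − 0.22455379)·22300/931 = 1.4381127.
Rural: Wₕ = 0.72174497; term = 0.72174497²·(1 − 0.01292542)·13000/139 = 48.089033.
Sum = 49.527146.
SE = √(49.527146) = 7.0376.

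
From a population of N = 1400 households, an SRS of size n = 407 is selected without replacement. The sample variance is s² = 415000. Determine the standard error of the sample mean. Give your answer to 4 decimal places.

Under SRS without replacement, Var(ȳ) = (1 − f)·s²/n with f = n/N = 407/1400 = 0.29071429.
Var(ȳ) = (1 − 0.29071429)·415000/407 = 0.70928571·1019.656 = 723.22745.
SE(ȳ) = √(723.22745) = 26.8929.

26.8929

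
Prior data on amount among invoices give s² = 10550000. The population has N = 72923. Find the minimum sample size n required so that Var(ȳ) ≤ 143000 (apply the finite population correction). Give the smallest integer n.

74

Without fpc, n₀ = s²/D = 10550000/143000 = 73.7762.
With fpc, (1 − n/N)·s²/n ≤ D requires n ≥ n₀/(1 + n₀/N) = 73.7762/(1 + 73.7762/72923) = 73.7016.
Rounding up, n = 74.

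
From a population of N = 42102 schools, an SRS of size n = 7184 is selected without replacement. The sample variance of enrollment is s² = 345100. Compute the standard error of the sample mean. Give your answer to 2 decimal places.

6.31

Under SRS without replacement, Var(ȳ) = (1 − f)·s²/n with f = n/N = 7184/42102 = 0.17063322.
Var(ȳ) = (1 − 0.17063322)·345100/7184 = 0.82936678·48.037305 = 39.840545.
SE(ȳ) = √(39.840545) = 6.31.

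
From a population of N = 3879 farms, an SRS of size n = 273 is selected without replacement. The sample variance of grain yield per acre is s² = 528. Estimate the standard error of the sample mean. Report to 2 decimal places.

1.34

Under SRS without replacement, Var(ȳ) = (1 − f)·s²/n with f = n/N = 273/3879 = 0.07037896.
Var(ȳ) = (1 − 0.07037896)·528/273 = 0.92962104·1.9340659 = 1.7979484.
SE(ȳ) = √(1.7979484) = 1.34.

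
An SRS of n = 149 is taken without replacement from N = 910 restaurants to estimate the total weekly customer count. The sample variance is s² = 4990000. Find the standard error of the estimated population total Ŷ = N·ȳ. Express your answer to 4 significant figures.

152300

Var(Ŷ) = N²·Var(ȳ) = N²·(1 − n/N)·s²/n.
f = 149/910 = 0.16373626; Var(ȳ) = 0.83626374·4990000/149 = 28006.416.
Var(Ŷ) = 910² · 28006.416 = 2.3192113 × 10^10.
SE(Ŷ) = √(2.3192113 × 10^10) = 152300.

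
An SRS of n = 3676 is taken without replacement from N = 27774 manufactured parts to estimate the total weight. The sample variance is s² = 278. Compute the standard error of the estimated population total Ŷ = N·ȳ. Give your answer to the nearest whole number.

Var(Ŷ) = N²·Var(ȳ) = N²·(1 − n/N)·s²/n.
f = 3676/27774 = 0.13235400; Var(ȳ) = 0.86764600·278/3676 = 0.065616319.
Var(Ŷ) = 27774² · 0.065616319 = 5.0616105 × 10^7.
SE(Ŷ) = √(5.0616105 × 10^7) = 7114.

7114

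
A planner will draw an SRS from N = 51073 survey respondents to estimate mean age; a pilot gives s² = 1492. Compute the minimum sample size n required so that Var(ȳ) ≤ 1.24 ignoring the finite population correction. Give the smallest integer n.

1204

Without fpc, n₀ = s²/D = 1492/1.24 = 1203.2258.
Rounding up, n = 1204.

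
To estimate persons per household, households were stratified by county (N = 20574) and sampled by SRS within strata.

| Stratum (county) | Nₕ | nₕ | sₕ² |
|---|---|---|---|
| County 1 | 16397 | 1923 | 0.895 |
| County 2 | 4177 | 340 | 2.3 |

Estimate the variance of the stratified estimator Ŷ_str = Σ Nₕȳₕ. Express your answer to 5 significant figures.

Var(Ŷ_str) = Σₕ Nₕ²(1 − fₕ)sₕ²/nₕ.
County 1: 16397²·(1 − 1923/16397)·0.895/1923 = 110457.88.
County 2: 4177²·(1 − 340/4177)·2.3/340 = 108418.95.
Sum = 218876.83.

218880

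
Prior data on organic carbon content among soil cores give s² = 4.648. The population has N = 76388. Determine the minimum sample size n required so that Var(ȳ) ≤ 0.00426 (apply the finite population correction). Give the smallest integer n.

1076

Without fpc, n₀ = s²/D = 4.648/0.00426 = 1091.0798.
With fpc, (1 − n/N)·s²/n ≤ D requires n ≥ n₀/(1 + n₀/N) = 1091.0798/(1 + 1091.0798/76388) = 1075.7149.
Rounding up, n = 1076.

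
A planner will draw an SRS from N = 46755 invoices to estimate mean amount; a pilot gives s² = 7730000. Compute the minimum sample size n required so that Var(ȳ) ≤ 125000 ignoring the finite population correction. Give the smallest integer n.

62

Without fpc, n₀ = s²/D = 7730000/125000 = 61.8400.
Rounding up, n = 62.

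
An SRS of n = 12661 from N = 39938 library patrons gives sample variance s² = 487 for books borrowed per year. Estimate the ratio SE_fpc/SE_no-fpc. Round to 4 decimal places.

f = n/N = 12661/39938 = 0.31701638.
SE_no-fpc = √(s²/n) = 0.19612388; SE_fpc = √((1−f)s²/n) = 0.16208231.
Ratio = √(1−f) = 0.82642823.

0.8264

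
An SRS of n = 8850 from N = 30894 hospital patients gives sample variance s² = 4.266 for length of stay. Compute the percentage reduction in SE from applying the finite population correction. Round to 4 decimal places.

15.5289

f = n/N = 8850/30894 = 0.28646339.
SE_no-fpc = √(s²/n) = 0.02195527; SE_fpc = √((1−f)s²/n) = 0.018545858.
Ratio = √(1−f) = 0.84471096. Reduction = 100·(1 − 0.84471096) = 15.5289%.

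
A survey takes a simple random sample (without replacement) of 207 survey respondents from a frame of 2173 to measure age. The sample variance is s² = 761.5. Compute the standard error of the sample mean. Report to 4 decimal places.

1.8244

Under SRS without replacement, Var(ȳ) = (1 − f)·s²/n with f = n/N = 207/2173 = 0.09526001.
Var(ȳ) = (1 − 0.09526001)·761.5/207 = 0.90473999·3.678744 = 3.3283068.
SE(ȳ) = √(3.3283068) = 1.8244.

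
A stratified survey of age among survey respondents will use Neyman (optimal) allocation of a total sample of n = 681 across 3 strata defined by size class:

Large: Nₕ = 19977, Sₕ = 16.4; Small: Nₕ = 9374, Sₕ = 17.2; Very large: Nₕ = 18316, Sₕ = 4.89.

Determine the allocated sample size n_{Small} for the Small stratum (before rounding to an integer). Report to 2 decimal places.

Neyman allocation: nₕ = n·NₕSₕ / Σⱼ NⱼSⱼ.
Σ NⱼSⱼ = 19977·16.4 + 9374·17.2 + 18316·4.89 = 578420.84.
n_{Small} = 681·9374·17.2 / 578420.84 = 189.83.

189.83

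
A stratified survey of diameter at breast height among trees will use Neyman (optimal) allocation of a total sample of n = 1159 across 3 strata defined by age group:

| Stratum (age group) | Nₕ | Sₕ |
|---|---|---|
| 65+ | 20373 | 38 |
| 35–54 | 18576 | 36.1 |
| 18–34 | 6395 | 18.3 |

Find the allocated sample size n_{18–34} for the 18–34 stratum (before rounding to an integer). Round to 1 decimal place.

86.8

Neyman allocation: nₕ = n·NₕSₕ / Σⱼ NⱼSⱼ.
Σ NⱼSⱼ = 20373·38 + 18576·36.1 + 6395·18.3 = 1.5617961 × 10^6.
n_{18–34} = 1159·6395·18.3 / (1.5617961 × 10^6) = 86.8.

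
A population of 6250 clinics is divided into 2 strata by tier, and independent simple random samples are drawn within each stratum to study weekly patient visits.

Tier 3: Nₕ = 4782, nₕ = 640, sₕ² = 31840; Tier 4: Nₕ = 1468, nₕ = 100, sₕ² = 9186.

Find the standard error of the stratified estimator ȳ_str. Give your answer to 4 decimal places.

5.4726

Var(ȳ_str) = Σₕ Wₕ²(1 − fₕ)sₕ²/nₕ with Wₕ = Nₕ/N, N = 6250.
Tier 3: Wₕ = 0.76512000; term = 0.76512000²·(1 − 0.13383522)·31840/640 = 25.226251.
Tier 4: Wₕ = 0.23488000; term = 0.23488000²·(1 − 0.06811989)·9186/100 = 4.7225717.
Sum = 29.948823.
SE = √(29.948823) = 5.4726.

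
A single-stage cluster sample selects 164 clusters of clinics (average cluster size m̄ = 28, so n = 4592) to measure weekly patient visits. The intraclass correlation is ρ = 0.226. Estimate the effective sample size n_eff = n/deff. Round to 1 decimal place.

646.6

deff = 1 + (28 − 1)·0.226 = 1 + 6.102 = 7.102.
n_eff = 4592 / 7.102 = 646.6.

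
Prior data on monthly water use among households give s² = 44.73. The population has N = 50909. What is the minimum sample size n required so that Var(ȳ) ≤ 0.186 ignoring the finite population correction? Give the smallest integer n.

Without fpc, n₀ = s²/D = 44.73/0.186 = 240.4839.
Rounding up, n = 241.

241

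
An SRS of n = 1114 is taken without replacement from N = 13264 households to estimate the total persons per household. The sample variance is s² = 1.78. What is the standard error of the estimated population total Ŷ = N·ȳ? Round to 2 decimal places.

Var(Ŷ) = N²·Var(ȳ) = N²·(1 − n/N)·s²/n.
f = 1114/13264 = 0.08398673; Var(ȳ) = 0.91601327·1.78/1114 = 0.0014636478.
Var(Ŷ) = 13264² · 0.0014636478 = 257504.97.
SE(Ŷ) = √(257504.97) = 507.45.

507.45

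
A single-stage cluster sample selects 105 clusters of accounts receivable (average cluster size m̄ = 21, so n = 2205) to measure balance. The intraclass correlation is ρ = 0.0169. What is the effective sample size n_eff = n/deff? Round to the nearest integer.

deff = 1 + (21 − 1)·0.0169 = 1 + 0.338 = 1.338.
n_eff = 2205 / 1.338 = 1648.

1648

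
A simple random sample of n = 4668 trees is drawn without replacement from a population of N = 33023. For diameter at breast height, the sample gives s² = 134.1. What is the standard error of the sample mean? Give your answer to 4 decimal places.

Under SRS without replacement, Var(ȳ) = (1 − f)·s²/n with f = n/N = 4668/33023 = 0.14135602.
Var(ȳ) = (1 − 0.14135602)·134.1/4668 = 0.85864398·0.028727506 = 0.0246667.
SE(ȳ) = √(0.0246667) = 0.1571.

0.1571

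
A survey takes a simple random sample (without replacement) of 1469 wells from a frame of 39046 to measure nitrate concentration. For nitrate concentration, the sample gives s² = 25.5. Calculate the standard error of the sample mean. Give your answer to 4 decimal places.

0.1293

Under SRS without replacement, Var(ȳ) = (1 − f)·s²/n with f = n/N = 1469/39046 = 0.03762229.
Var(ȳ) = (1 − 0.03762229)·25.5/1469 = 0.96237771·0.017358747 = 0.016705672.
SE(ȳ) = √(0.016705672) = 0.1293.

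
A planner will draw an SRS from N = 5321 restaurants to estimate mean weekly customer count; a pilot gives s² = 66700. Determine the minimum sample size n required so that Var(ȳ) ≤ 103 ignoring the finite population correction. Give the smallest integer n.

648

Without fpc, n₀ = s²/D = 66700/103 = 647.5728.
Rounding up, n = 648.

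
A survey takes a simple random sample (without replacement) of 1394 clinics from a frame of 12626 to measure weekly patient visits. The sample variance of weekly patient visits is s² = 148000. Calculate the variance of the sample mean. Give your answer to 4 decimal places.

Under SRS without replacement, Var(ȳ) = (1 − f)·s²/n with f = n/N = 1394/12626 = 0.11040710.
Var(ȳ) = (1 − 0.11040710)·148000/1394 = 0.88959290·106.1693 = 94.447453.

94.4475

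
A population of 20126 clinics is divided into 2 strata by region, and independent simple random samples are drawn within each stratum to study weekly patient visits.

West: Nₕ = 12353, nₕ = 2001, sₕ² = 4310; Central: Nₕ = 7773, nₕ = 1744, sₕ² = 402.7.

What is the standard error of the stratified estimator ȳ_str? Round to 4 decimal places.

Var(ȳ_str) = Σₕ Wₕ²(1 − fₕ)sₕ²/nₕ with Wₕ = Nₕ/N, N = 20126.
West: Wₕ = 0.61378317; term = 0.61378317²·(1 − 0.16198494)·4310/2001 = 0.68000475.
Central: Wₕ = 0.38621683; term = 0.38621683²·(1 − 0.22436640)·402.7/1744 = 0.026714938.
Sum = 0.70671969.
SE = √(0.70671969) = 0.8407.

0.8407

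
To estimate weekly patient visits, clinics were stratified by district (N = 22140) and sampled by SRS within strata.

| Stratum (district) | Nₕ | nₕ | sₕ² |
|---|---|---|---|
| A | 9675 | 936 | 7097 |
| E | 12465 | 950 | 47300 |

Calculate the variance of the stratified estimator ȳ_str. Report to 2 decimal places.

Var(ȳ_str) = Σₕ Wₕ²(1 − fₕ)sₕ²/nₕ with Wₕ = Nₕ/N, N = 22140.
A: Wₕ = 0.43699187; term = 0.43699187²·(1 − 0.09674419)·7097/936 = 1.3078455.
E: Wₕ = 0.56300813; term = 0.56300813²·(1 − 0.07621340)·47300/950 = 14.579362.
Sum = 15.887208.

15.89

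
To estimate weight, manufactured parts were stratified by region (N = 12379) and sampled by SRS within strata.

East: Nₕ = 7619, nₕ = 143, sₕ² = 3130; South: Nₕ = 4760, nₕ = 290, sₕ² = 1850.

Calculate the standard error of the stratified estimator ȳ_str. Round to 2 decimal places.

3.00

Var(ȳ_str) = Σₕ Wₕ²(1 − fₕ)sₕ²/nₕ with Wₕ = Nₕ/N, N = 12379.
East: Wₕ = 0.61547783; term = 0.61547783²·(1 − 0.01876887)·3130/143 = 8.1358782.
South: Wₕ = 0.38452217; term = 0.38452217²·(1 − 0.06092437)·1850/290 = 0.88576207.
Sum = 9.0216403.
SE = √(9.0216403) = 3.00.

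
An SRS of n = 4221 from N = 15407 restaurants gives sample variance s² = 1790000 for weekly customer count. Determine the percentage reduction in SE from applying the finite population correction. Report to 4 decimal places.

f = n/N = 4221/15407 = 0.27396638.
SE_no-fpc = √(s²/n) = 20.592963; SE_fpc = √((1−f)s²/n) = 17.546771.
Ratio = √(1−f) = 0.85207607. Reduction = 100·(1 − 0.85207607) = 14.7924%.

14.7924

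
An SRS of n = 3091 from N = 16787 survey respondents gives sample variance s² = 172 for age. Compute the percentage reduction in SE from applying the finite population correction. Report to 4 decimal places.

9.6745

f = n/N = 3091/16787 = 0.18413058.
SE_no-fpc = √(s²/n) = 0.23589282; SE_fpc = √((1−f)s²/n) = 0.21307135.
Ratio = √(1−f) = 0.90325490. Reduction = 100·(1 − 0.90325490) = 9.6745%.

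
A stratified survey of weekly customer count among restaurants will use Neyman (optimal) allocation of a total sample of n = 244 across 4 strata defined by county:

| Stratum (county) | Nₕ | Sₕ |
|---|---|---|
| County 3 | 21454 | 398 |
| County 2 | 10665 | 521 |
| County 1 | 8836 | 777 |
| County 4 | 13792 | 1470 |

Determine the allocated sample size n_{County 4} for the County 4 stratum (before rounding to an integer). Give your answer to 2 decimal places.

Neyman allocation: nₕ = n·NₕSₕ / Σⱼ NⱼSⱼ.
Σ NⱼSⱼ = 21454·398 + 10665·521 + 8836·777 + 13792·1470 = 4.1234969 × 10^7.
n_{County 4} = 244·13792·1470 / (4.1234969 × 10^7) = 119.97.

119.97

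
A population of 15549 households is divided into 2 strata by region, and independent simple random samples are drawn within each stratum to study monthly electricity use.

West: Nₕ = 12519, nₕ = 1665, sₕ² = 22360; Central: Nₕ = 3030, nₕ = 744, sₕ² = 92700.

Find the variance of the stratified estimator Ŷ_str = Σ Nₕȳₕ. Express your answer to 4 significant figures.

2.688 × 10^9

Var(Ŷ_str) = Σₕ Nₕ²(1 − fₕ)sₕ²/nₕ.
West: 12519²·(1 − 1665/12519)·22360/1665 = 1.8248073 × 10^9.
Central: 3030²·(1 − 744/3030)·92700/744 = 8.6302952 × 10^8.
Sum = 2.6878368 × 10^9.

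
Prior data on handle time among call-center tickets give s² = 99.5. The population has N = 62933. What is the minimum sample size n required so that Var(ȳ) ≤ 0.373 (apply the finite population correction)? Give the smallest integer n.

Without fpc, n₀ = s²/D = 99.5/0.373 = 266.7560.
With fpc, (1 − n/N)·s²/n ≤ D requires n ≥ n₀/(1 + n₀/N) = 266.7560/(1 + 266.7560/62933) = 265.6301.
Rounding up, n = 266.

266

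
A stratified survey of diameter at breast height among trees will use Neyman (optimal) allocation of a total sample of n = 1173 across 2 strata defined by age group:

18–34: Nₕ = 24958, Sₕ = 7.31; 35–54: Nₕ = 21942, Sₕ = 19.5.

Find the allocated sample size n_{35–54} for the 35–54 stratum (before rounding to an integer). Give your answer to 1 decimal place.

822.4

Neyman allocation: nₕ = n·NₕSₕ / Σⱼ NⱼSⱼ.
Σ NⱼSⱼ = 24958·7.31 + 21942·19.5 = 610311.98.
n_{35–54} = 1173·21942·19.5 / 610311.98 = 822.4.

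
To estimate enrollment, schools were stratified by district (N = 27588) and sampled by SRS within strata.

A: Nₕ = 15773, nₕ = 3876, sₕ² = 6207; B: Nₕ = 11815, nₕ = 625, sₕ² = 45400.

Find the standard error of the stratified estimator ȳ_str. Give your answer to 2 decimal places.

3.61

Var(ȳ_str) = Σₕ Wₕ²(1 − fₕ)sₕ²/nₕ with Wₕ = Nₕ/N, N = 27588.
A: Wₕ = 0.57173409; term = 0.57173409²·(1 − 0.24573638)·6207/3876 = 0.39482924.
B: Wₕ = 0.42826591; term = 0.42826591²·(1 − 0.05289886)·45400/625 = 12.618252.
Sum = 13.013081.
SE = √(13.013081) = 3.61.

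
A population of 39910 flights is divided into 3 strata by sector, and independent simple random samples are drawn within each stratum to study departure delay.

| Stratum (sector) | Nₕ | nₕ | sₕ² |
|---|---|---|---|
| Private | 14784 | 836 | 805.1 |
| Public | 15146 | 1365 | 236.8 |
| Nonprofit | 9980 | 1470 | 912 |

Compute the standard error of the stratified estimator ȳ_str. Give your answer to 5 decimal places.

Var(ȳ_str) = Σₕ Wₕ²(1 − fₕ)sₕ²/nₕ with Wₕ = Nₕ/N, N = 39910.
Private: Wₕ = 0.37043348; term = 0.37043348²·(1 − 0.05654762)·805.1/836 = 0.12467632.
Public: Wₕ = 0.37950388; term = 0.37950388²·(1 − 0.09012280)·236.8/1365 = 0.022733394.
Nonprofit: Wₕ = 0.25006264; term = 0.25006264²·(1 − 0.14729459)·912/1470 = 0.033080659.
Sum = 0.18049037.
SE = √(0.18049037) = 0.42484.

0.42484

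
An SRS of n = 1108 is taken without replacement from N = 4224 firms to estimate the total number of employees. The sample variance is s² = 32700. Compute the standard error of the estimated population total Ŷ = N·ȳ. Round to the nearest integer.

Var(Ŷ) = N²·Var(ȳ) = N²·(1 − n/N)·s²/n.
f = 1108/4224 = 0.26231061; Var(ȳ) = 0.73768939·32700/1108 = 21.771158.
Var(Ŷ) = 4224² · 21.771158 = 3.8844483 × 10^8.
SE(Ŷ) = √(3.8844483 × 10^8) = 19709.

19709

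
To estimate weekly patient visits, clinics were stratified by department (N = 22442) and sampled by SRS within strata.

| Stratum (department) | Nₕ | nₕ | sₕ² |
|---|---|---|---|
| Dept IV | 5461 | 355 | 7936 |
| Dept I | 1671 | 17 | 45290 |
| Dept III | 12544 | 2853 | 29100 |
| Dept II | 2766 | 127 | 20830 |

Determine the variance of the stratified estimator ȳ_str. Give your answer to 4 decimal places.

Var(ȳ_str) = Σₕ Wₕ²(1 − fₕ)sₕ²/nₕ with Wₕ = Nₕ/N, N = 22442.
Dept IV: Wₕ = 0.24333838; term = 0.24333838²·(1 − 0.06500641)·7936/355 = 1.2376652.
Dept I: Wₕ = 0.07445860; term = 0.07445860²·(1 − 0.01017355)·45290/17 = 14.619827.
Dept III: Wₕ = 0.55895197; term = 0.55895197²·(1 − 0.22743941)·29100/2853 = 2.4619132.
Dept II: Wₕ = 0.12325105; term = 0.12325105²·(1 − 0.04591468)·20830/127 = 2.3771358.
Sum = 20.696541.

20.6965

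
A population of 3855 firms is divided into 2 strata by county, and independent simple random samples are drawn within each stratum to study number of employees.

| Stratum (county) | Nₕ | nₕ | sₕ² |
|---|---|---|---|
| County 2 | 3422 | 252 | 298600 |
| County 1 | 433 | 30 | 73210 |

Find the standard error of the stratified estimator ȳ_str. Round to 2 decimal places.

Var(ȳ_str) = Σₕ Wₕ²(1 − fₕ)sₕ²/nₕ with Wₕ = Nₕ/N, N = 3855.
County 2: Wₕ = 0.88767834; term = 0.88767834²·(1 − 0.07364115)·298600/252 = 864.92762.
County 1: Wₕ = 0.11232166; term = 0.11232166²·(1 − 0.06928406)·73210/30 = 28.654533.
Sum = 893.58215.
SE = √(893.58215) = 29.89.

29.89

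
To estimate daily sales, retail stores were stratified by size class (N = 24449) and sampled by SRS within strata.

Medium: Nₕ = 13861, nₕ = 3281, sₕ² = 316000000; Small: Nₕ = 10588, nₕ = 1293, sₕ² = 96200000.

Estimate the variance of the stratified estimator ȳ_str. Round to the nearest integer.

35878

Var(ȳ_str) = Σₕ Wₕ²(1 − fₕ)sₕ²/nₕ with Wₕ = Nₕ/N, N = 24449.
Medium: Wₕ = 0.56693525; term = 0.56693525²·(1 − 0.23670731)·316000000/3281 = 23628.649.
Small: Wₕ = 0.43306475; term = 0.43306475²·(1 − 0.12211938)·96200000/1293 = 12249.481.
Sum = 35878.13.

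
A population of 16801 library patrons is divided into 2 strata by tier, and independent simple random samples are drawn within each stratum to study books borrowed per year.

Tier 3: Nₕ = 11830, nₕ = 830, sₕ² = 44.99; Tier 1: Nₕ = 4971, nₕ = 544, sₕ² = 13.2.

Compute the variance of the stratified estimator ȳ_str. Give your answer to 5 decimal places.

0.02688

Var(ȳ_str) = Σₕ Wₕ²(1 − fₕ)sₕ²/nₕ with Wₕ = Nₕ/N, N = 16801.
Tier 3: Wₕ = 0.70412475; term = 0.70412475²·(1 − 0.07016061)·44.99/830 = 0.024988781.
Tier 1: Wₕ = 0.29587525; term = 0.29587525²·(1 − 0.10943472)·13.2/544 = 0.0018917252.
Sum = 0.026880506.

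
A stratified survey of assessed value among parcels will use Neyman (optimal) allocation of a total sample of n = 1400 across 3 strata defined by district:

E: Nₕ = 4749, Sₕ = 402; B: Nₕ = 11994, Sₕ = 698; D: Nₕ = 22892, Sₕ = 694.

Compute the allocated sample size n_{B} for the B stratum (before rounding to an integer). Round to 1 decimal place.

Neyman allocation: nₕ = n·NₕSₕ / Σⱼ NⱼSⱼ.
Σ NⱼSⱼ = 4749·402 + 11994·698 + 22892·694 = 2.6167958 × 10^7.
n_{B} = 1400·11994·698 / (2.6167958 × 10^7) = 447.9.

447.9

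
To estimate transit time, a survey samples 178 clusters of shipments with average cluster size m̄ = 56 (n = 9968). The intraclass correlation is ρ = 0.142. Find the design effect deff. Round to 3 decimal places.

8.810

deff = 1 + (56 − 1)·0.142 = 1 + 7.81 = 8.81.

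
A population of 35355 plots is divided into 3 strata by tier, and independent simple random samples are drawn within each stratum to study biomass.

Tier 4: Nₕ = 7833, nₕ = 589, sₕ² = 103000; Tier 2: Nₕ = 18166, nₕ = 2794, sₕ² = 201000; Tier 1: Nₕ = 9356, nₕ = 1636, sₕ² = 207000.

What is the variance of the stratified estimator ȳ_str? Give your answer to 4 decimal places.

31.3211

Var(ȳ_str) = Σₕ Wₕ²(1 − fₕ)sₕ²/nₕ with Wₕ = Nₕ/N, N = 35355.
Tier 4: Wₕ = 0.22155282; term = 0.22155282²·(1 − 0.07519469)·103000/589 = 7.9382873.
Tier 2: Wₕ = 0.51381700; term = 0.51381700²·(1 − 0.15380381)·201000/2794 = 16.071546.
Tier 1: Wₕ = 0.26463018; term = 0.26463018²·(1 − 0.17486105)·207000/1636 = 7.3112709.
Sum = 31.321104.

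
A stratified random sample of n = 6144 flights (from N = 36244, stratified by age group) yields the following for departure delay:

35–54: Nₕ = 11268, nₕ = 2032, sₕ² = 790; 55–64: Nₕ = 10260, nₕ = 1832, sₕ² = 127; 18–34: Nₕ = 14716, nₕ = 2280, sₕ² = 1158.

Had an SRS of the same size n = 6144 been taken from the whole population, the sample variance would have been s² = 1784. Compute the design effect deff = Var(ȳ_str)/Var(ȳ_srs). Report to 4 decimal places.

0.4401

Var(ȳ_str) = Σ Wₕ²(1−fₕ)sₕ²/nₕ with Wₕ = Nₕ/36244:
  35–54: (11268/36244)²·(1−2032/11268)·790/2032 = 0.030800794
  55–64: (10260/36244)²·(1−1832/10260)·127/1832 = 0.0045632882
  18–34: (14716/36244)²·(1−2280/14716)·1158/2280 = 0.070757416
  → Var(ȳ_str) = 0.1061215.
Var(ȳ_srs) = (1 − 6144/36244)·1784/6144 = 0.24114264.
deff = 0.1061215 / 0.24114264 = 0.4401.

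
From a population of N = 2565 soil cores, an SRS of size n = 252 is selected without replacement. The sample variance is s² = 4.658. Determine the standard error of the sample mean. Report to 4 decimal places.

0.1291

Under SRS without replacement, Var(ȳ) = (1 − f)·s²/n with f = n/N = 252/2565 = 0.09824561.
Var(ȳ) = (1 − 0.09824561)·4.658/252 = 0.90175439·0.018484127 = 0.016668143.
SE(ȳ) = √(0.016668143) = 0.1291.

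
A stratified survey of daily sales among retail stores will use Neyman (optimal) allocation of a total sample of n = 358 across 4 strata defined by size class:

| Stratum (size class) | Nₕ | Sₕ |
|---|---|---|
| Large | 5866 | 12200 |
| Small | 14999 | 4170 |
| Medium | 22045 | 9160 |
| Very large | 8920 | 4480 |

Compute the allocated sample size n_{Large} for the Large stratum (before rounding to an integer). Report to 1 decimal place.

68.1

Neyman allocation: nₕ = n·NₕSₕ / Σⱼ NⱼSⱼ.
Σ NⱼSⱼ = 5866·12200 + 14999·4170 + 22045·9160 + 8920·4480 = 3.7600483 × 10^8.
n_{Large} = 358·5866·12200 / (3.7600483 × 10^8) = 68.1.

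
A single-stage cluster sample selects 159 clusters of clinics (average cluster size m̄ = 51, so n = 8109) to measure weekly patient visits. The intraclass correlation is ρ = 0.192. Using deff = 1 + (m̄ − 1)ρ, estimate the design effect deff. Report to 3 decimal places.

deff = 1 + (51 − 1)·0.192 = 1 + 9.6 = 10.6.

10.600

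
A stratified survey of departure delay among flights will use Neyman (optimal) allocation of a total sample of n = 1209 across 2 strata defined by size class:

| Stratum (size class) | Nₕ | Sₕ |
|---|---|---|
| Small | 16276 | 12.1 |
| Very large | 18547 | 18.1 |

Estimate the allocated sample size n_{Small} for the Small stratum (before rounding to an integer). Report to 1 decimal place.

Neyman allocation: nₕ = n·NₕSₕ / Σⱼ NⱼSⱼ.
Σ NⱼSⱼ = 16276·12.1 + 18547·18.1 = 532640.3.
n_{Small} = 1209·16276·12.1 / 532640.3 = 447.0.

447.0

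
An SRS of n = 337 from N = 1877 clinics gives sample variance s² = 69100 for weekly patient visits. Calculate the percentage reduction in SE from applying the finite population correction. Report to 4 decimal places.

f = n/N = 337/1877 = 0.17954182.
SE_no-fpc = √(s²/n) = 14.319375; SE_fpc = √((1−f)s²/n) = 12.970368.
Ratio = √(1−f) = 0.90579146. Reduction = 100·(1 − 0.90579146) = 9.4209%.

9.4209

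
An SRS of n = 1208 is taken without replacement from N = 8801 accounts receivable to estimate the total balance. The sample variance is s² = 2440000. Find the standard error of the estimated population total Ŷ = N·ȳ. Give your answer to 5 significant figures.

Var(Ŷ) = N²·Var(ȳ) = N²·(1 − n/N)·s²/n.
f = 1208/8801 = 0.13725713; Var(ȳ) = 0.86274287·2440000/1208 = 1742.6263.
Var(Ŷ) = 8801² · 1742.6263 = 1.3497965 × 10^11.
SE(Ŷ) = √(1.3497965 × 10^11) = 367400.

367400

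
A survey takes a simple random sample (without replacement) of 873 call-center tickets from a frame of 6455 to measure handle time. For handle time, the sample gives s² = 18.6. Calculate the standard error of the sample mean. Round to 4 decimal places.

0.1357

Under SRS without replacement, Var(ȳ) = (1 − f)·s²/n with f = n/N = 873/6455 = 0.13524400.
Var(ȳ) = (1 − 0.13524400)·18.6/873 = 0.86475600·0.021305842 = 0.018424355.
SE(ȳ) = √(0.018424355) = 0.1357.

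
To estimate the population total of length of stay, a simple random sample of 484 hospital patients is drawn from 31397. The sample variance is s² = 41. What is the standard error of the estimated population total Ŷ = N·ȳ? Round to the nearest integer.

Var(Ŷ) = N²·Var(ȳ) = N²·(1 − n/N)·s²/n.
f = 484/31397 = 0.01541549; Var(ȳ) = 0.98458451·41/484 = 0.083404887.
Var(Ŷ) = 31397² · 0.083404887 = 8.221817 × 10^7.
SE(Ŷ) = √(8.221817 × 10^7) = 9067.

9067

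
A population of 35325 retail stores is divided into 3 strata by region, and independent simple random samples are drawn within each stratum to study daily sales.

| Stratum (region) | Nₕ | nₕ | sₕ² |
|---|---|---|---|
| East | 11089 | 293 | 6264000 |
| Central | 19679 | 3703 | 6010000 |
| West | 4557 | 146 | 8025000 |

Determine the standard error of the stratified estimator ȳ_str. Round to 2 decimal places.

57.84

Var(ȳ_str) = Σₕ Wₕ²(1 − fₕ)sₕ²/nₕ with Wₕ = Nₕ/N, N = 35325.
East: Wₕ = 0.31391366; term = 0.31391366²·(1 − 0.02642258)·6264000/293 = 2051.0443.
Central: Wₕ = 0.55708422; term = 0.55708422²·(1 − 0.18817013)·6010000/3703 = 408.90978.
West: Wₕ = 0.12900212; term = 0.12900212²·(1 − 0.03203862)·8025000/146 = 885.409.
Sum = 3345.3631.
SE = √(3345.3631) = 57.84.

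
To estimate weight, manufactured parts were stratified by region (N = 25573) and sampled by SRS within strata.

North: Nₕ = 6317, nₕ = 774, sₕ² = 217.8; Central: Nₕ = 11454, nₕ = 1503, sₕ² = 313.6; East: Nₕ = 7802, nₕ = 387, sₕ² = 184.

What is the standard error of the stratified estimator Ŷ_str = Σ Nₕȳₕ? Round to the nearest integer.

Var(Ŷ_str) = Σₕ Nₕ²(1 − fₕ)sₕ²/nₕ.
North: 6317²·(1 − 774/6317)·217.8/774 = 9.853095 × 10^6.
Central: 11454²·(1 − 1503/11454)·313.6/1503 = 2.3781595 × 10^7.
East: 7802²·(1 − 387/7802)·184/387 = 2.750578 × 10^7.
Sum = 6.114047 × 10^7.
SE = √(6.114047 × 10^7) = 7819.

7819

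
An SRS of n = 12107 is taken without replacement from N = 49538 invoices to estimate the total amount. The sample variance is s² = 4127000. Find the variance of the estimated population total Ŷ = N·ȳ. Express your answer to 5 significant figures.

Var(Ŷ) = N²·Var(ȳ) = N²·(1 − n/N)·s²/n.
f = 12107/49538 = 0.24439824; Var(ȳ) = 0.75560176·4127000/12107 = 257.5674.
Var(Ŷ) = 49538² · 257.5674 = 6.3207386 × 10^11.

6.3207 × 10^11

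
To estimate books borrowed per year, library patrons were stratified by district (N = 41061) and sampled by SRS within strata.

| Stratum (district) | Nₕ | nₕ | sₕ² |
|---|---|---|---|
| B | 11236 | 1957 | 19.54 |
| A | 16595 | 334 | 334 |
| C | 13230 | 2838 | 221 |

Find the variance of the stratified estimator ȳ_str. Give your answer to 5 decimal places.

Var(ȳ_str) = Σₕ Wₕ²(1 − fₕ)sₕ²/nₕ with Wₕ = Nₕ/N, N = 41061.
B: Wₕ = 0.27364166; term = 0.27364166²·(1 − 0.17417230)·19.54/1957 = 6.1742981 × 10^-4.
A: Wₕ = 0.40415479; term = 0.40415479²·(1 − 0.02012654)·334/334 = 0.16005361.
C: Wₕ = 0.32220355; term = 0.32220355²·(1 − 0.21451247)·221/2838 = 0.0063500891.
Sum = 0.16702113.

0.16702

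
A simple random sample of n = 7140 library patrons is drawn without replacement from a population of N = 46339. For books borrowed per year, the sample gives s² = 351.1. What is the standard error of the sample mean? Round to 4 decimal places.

Under SRS without replacement, Var(ȳ) = (1 − f)·s²/n with f = n/N = 7140/46339 = 0.15408187.
Var(ȳ) = (1 − 0.15408187)·351.1/7140 = 0.84591813·0.049173669 = 0.041596898.
SE(ȳ) = √(0.041596898) = 0.2040.

0.2040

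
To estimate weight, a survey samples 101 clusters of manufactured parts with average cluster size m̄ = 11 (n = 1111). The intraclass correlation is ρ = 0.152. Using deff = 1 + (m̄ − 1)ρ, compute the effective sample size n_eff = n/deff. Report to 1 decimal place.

440.9

deff = 1 + (11 − 1)·0.152 = 1 + 1.52 = 2.52.
n_eff = 1111 / 2.52 = 440.9.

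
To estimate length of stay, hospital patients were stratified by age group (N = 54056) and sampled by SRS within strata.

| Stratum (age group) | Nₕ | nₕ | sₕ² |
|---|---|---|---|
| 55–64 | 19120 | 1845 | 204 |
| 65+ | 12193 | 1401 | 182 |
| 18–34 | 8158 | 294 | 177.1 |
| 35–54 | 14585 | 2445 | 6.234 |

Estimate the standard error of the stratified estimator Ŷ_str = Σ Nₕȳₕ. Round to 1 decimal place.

Var(Ŷ_str) = Σₕ Nₕ²(1 − fₕ)sₕ²/nₕ.
55–64: 19120²·(1 − 1845/19120)·204/1845 = 3.6520754 × 10^7.
65+: 12193²·(1 − 1401/12193)·182/1401 = 1.7094081 × 10^7.
18–34: 8158²·(1 − 294/8158)·177.1/294 = 3.8645456 × 10^7.
35–54: 14585²·(1 − 2445/14585)·6.234/2445 = 451453.53.
Sum = 9.2711745 × 10^7.
SE = √(9.2711745 × 10^7) = 9628.7.

9628.7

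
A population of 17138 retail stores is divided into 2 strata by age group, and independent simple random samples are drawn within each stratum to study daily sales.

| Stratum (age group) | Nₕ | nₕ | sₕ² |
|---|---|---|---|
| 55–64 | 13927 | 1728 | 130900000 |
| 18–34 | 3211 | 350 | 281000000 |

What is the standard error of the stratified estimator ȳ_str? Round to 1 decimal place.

Var(ȳ_str) = Σₕ Wₕ²(1 − fₕ)sₕ²/nₕ with Wₕ = Nₕ/N, N = 17138.
55–64: Wₕ = 0.81263858; term = 0.81263858²·(1 − 0.12407554)·130900000/1728 = 43818.493.
18–34: Wₕ = 0.18736142; term = 0.18736142²·(1 − 0.10900031)·281000000/350 = 25111.703.
Sum = 68930.196.
SE = √(68930.196) = 262.5.

262.5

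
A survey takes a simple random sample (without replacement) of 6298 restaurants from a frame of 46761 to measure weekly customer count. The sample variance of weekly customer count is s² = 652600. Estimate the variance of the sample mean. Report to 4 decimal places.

Under SRS without replacement, Var(ȳ) = (1 − f)·s²/n with f = n/N = 6298/46761 = 0.13468489.
Var(ȳ) = (1 − 0.13468489)·652600/6298 = 0.86531511·103.6202 = 89.664122.

89.6641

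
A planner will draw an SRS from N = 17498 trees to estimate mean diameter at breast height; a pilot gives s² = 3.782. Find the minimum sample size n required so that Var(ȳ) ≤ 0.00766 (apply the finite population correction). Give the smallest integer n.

481

Without fpc, n₀ = s²/D = 3.782/0.00766 = 493.7337.
With fpc, (1 − n/N)·s²/n ≤ D requires n ≥ n₀/(1 + n₀/N) = 493.7337/(1 + 493.7337/17498) = 480.1845.
Rounding up, n = 481.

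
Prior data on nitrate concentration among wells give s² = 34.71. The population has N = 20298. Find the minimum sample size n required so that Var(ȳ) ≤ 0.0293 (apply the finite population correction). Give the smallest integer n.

1120

Without fpc, n₀ = s²/D = 34.71/0.0293 = 1184.6416.
With fpc, (1 − n/N)·s²/n ≤ D requires n ≥ n₀/(1 + n₀/N) = 1184.6416/(1 + 1184.6416/20298) = 1119.3156.
Rounding up, n = 1120.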